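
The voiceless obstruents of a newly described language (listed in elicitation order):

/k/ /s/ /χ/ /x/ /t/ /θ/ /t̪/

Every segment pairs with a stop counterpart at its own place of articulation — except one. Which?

Dental: /t̪/ ~ /θ/
Alveolar: /t/ ~ /s/
Velar: /k/ ~ /x/
Uvular: only /χ/ (fricative); no stop partner.
So /χ/ is the unpaired segment.

/χ/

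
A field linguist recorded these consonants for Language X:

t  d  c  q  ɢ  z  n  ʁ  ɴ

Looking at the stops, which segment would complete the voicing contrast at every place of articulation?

Voiceless: /t/ (alveolar), /c/ (palatal), /q/ (uvular).
Voiced: /d/ (alveolar), /ɢ/ (uvular).
The palatal row has no voiced member, so the gap is the voiced palatal stop /ɟ/.

/ɟ/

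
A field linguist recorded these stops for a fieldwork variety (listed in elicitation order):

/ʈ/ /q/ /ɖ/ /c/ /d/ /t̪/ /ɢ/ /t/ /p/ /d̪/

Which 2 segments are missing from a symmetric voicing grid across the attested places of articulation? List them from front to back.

bilabial: voiceless /p/, voiced —.
dental: voiceless /t̪/, voiced /d̪/.
alveolar: voiceless /t/, voiced /d/.
retroflex: voiceless /ʈ/, voiced /ɖ/.
palatal: voiceless /c/, voiced —.
uvular: voiceless /q/, voiced /ɢ/.
Gaps, from front to back: bilabial lacks voiced (/b/); palatal lacks voiced (/ɟ/).

/b/, /ɟ/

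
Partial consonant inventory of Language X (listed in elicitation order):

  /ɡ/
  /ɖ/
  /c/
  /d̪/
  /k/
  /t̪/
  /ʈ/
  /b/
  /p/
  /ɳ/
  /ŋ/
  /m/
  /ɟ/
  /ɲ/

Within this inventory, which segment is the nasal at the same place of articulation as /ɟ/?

/ɟ/ is a voiced palatal stop.
The nasal at the same place is a palatal nasal — in this inventory, /ɲ/.

/ɲ/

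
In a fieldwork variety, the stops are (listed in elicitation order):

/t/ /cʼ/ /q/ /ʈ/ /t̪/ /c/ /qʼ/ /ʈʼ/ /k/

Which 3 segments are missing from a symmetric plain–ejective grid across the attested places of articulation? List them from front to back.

Plain: /t̪/ (dental), /t/ (alveolar), /ʈ/ (retroflex), /c/ (palatal), /k/ (velar), /q/ (uvular).
Ejective: /ʈʼ/ (retroflex), /cʼ/ (palatal), /qʼ/ (uvular).
Gaps, from front to back: dental lacks ejective (/t̪ʼ/); alveolar lacks ejective (/tʼ/); velar lacks ejective (/kʼ/).

/t̪ʼ/, /tʼ/, /kʼ/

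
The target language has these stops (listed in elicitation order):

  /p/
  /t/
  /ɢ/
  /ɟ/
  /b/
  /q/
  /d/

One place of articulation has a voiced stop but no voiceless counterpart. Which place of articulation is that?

Voiceless: /p/ (bilabial), /t/ (alveolar), /q/ (uvular).
Voiced: /b/ (bilabial), /d/ (alveolar), /ɟ/ (palatal), /ɢ/ (uvular).
Every place of articulation has a voiceless member except palatal, where /c/ would be expected.

palatal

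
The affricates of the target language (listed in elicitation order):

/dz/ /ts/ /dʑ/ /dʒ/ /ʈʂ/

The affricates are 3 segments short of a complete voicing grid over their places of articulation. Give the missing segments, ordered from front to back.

/tʃ/, /ɖʐ/, /tɕ/

alveolar: voiceless /ts/, voiced /dz/.
postalveolar: voiceless —, voiced /dʒ/.
retroflex: voiceless /ʈʂ/, voiced —.
alveolo-palatal: voiceless —, voiced /dʑ/.
Gaps, from front to back: postalveolar lacks voiceless (/tʃ/); retroflex lacks voiced (/ɖʐ/); alveolo-palatal lacks voiceless (/tɕ/).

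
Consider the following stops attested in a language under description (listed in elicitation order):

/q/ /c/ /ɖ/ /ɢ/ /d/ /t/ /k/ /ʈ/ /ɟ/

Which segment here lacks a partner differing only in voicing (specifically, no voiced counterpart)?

Alveolar: /t/ ~ /d/
Retroflex: /ʈ/ ~ /ɖ/
Palatal: /c/ ~ /ɟ/
Uvular: /q/ ~ /ɢ/
Velar: only /k/ (voiceless); no voiced partner.
So /k/ is the unpaired segment.

/k/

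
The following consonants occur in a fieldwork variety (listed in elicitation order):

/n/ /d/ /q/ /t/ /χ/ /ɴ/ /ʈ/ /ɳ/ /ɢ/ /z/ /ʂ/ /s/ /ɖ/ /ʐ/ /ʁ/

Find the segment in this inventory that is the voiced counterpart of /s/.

/s/ is a voiceless alveolar fricative.
The voiced counterpart is a voiced alveolar fricative — in this inventory, /z/.

/z/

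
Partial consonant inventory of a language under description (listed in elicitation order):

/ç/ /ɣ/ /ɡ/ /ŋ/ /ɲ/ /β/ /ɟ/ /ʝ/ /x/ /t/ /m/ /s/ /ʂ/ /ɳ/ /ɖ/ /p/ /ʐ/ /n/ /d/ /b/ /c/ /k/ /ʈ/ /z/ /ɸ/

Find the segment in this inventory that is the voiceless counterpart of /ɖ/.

/ʈ/

/ɖ/ is a voiced retroflex stop.
The voiceless counterpart is a voiceless retroflex stop — in this inventory, /ʈ/.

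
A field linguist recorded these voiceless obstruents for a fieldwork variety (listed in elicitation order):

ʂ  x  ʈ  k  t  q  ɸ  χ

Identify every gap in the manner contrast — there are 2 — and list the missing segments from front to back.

/p/, /s/

Stop: /t/ (alveolar), /ʈ/ (retroflex), /k/ (velar), /q/ (uvular).
Fricative: /ɸ/ (bilabial), /ʂ/ (retroflex), /x/ (velar), /χ/ (uvular).
Gaps, from front to back: bilabial lacks stop (/p/); alveolar lacks fricative (/s/).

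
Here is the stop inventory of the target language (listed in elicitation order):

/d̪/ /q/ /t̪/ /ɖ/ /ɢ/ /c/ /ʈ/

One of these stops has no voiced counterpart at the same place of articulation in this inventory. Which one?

/c/

Dental: /t̪/ ~ /d̪/
Retroflex: /ʈ/ ~ /ɖ/
Uvular: /q/ ~ /ɢ/
Palatal: only /c/ (voiceless); no voiced partner.
So /c/ is the unpaired segment.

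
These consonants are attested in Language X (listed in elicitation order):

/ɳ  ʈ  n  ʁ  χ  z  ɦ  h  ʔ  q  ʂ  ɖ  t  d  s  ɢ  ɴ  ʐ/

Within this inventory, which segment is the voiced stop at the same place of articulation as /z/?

/z/ is a voiced alveolar fricative.
The voiced stop at the same place is a voiced alveolar stop — in this inventory, /d/.

/d/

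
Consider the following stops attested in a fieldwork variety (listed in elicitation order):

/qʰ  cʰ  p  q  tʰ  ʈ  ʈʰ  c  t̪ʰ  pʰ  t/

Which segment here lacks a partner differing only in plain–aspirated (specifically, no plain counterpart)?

/t̪ʰ/

Bilabial: /p/ ~ /pʰ/
Alveolar: /t/ ~ /tʰ/
Retroflex: /ʈ/ ~ /ʈʰ/
Palatal: /c/ ~ /cʰ/
Uvular: /q/ ~ /qʰ/
Dental: only /t̪ʰ/ (aspirated); no plain partner.
So /t̪ʰ/ is the unpaired segment.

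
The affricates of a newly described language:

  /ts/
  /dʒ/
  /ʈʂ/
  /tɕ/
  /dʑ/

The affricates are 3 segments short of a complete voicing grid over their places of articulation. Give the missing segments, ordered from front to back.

/dz/, /tʃ/, /ɖʐ/

alveolar: voiceless /ts/, voiced —.
postalveolar: voiceless —, voiced /dʒ/.
retroflex: voiceless /ʈʂ/, voiced —.
alveolo-palatal: voiceless /tɕ/, voiced /dʑ/.
Gaps, from front to back: alveolar lacks voiced (/dz/); postalveolar lacks voiceless (/tʃ/); retroflex lacks voiced (/ɖʐ/).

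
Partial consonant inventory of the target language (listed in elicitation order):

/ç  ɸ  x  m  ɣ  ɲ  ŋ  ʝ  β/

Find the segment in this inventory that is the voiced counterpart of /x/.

/ɣ/

/x/ is a voiceless velar fricative.
The voiced counterpart is a voiced velar fricative — in this inventory, /ɣ/.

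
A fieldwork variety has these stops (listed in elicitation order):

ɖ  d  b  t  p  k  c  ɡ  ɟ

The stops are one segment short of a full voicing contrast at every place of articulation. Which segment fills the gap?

/ʈ/

place of articulation  voiceless  voiced  
bilabial          p         b       
alveolar          t         d       
retroflex         —         ɖ       
palatal           c         ɟ       
velar             k         ɡ       
The retroflex row has no voiceless member, so the gap is the voiceless retroflex stop /ʈ/.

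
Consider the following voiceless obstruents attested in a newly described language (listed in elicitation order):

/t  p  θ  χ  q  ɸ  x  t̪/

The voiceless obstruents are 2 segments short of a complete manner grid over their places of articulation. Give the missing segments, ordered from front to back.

/s/, /k/

place of articulation  stop      fricative
bilabial          p         ɸ       
dental            t̪        θ       
alveolar          t         —       
velar             —         x       
uvular            q         χ       
Gaps, from front to back: alveolar lacks fricative (/s/); velar lacks stop (/k/).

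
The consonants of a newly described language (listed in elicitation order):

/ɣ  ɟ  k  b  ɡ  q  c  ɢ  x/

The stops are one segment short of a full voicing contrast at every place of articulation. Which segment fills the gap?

/p/

Voiceless: /c/ (palatal), /k/ (velar), /q/ (uvular).
Voiced: /b/ (bilabial), /ɟ/ (palatal), /ɡ/ (velar), /ɢ/ (uvular).
The bilabial row has no voiceless member, so the gap is the voiceless bilabial stop /p/.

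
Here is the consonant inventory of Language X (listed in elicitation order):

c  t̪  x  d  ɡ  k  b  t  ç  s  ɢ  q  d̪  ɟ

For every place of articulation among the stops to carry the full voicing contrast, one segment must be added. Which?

/p/

Voiceless: /t̪/ (dental), /t/ (alveolar), /c/ (palatal), /k/ (velar), /q/ (uvular).
Voiced: /b/ (bilabial), /d̪/ (dental), /d/ (alveolar), /ɟ/ (palatal), /ɡ/ (velar), /ɢ/ (uvular).
The bilabial row has no voiceless member, so the gap is the voiceless bilabial stop /p/.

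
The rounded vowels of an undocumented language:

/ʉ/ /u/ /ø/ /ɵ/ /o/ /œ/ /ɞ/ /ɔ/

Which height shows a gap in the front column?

height            front     central   back    
high              —         ʉ         u       
high-mid          ø         ɵ         o       
low-mid           œ         ɞ         ɔ       
Every height has a front member except high, where /y/ would be expected.

high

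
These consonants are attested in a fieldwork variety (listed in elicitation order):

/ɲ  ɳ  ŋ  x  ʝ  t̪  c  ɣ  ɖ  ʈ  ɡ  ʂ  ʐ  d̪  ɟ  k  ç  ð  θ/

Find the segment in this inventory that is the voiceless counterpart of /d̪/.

/t̪/

/d̪/ is a voiced dental stop.
The voiceless counterpart is a voiceless dental stop — in this inventory, /t̪/.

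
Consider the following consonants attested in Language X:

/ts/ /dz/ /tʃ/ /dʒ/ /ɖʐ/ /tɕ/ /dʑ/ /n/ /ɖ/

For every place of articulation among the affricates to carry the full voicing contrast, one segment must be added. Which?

Voiceless: /ts/ (alveolar), /tʃ/ (postalveolar), /tɕ/ (alveolo-palatal).
Voiced: /dz/ (alveolar), /dʒ/ (postalveolar), /ɖʐ/ (retroflex), /dʑ/ (alveolo-palatal).
The retroflex row has no voiceless member, so the gap is the voiceless retroflex affricate /ʈʂ/.

/ʈʂ/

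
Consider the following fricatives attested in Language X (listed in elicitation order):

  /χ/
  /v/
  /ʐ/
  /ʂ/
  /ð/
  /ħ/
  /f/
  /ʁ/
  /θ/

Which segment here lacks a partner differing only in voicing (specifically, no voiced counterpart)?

Labiodental: /f/ ~ /v/
Dental: /θ/ ~ /ð/
Retroflex: /ʂ/ ~ /ʐ/
Uvular: /χ/ ~ /ʁ/
Pharyngeal: only /ħ/ (voiceless); no voiced partner.
So /ħ/ is the unpaired segment.

/ħ/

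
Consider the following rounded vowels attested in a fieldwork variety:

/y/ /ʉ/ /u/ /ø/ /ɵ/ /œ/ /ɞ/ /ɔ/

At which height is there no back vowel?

high-mid

height            front     central   back    
high              y         ʉ         u       
high-mid          ø         ɵ         —       
low-mid           œ         ɞ         ɔ       
Every height has a back member except high-mid, where /o/ would be expected.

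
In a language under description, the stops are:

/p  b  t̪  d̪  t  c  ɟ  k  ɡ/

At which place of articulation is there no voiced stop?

alveolar

place of articulation  voiceless  voiced  
bilabial          p         b       
dental            t̪        d̪      
alveolar          t         —       
palatal           c         ɟ       
velar             k         ɡ       
Every place of articulation has a voiced member except alveolar, where /d/ would be expected.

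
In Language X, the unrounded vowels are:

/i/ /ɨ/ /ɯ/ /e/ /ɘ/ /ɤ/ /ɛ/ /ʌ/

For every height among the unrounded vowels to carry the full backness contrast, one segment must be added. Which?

/ɜ/

height            front     central   back    
high              i         ɨ         ɯ       
high-mid          e         ɘ         ɤ       
low-mid           ɛ         —         ʌ       
The low-mid row has no central member, so the gap is the low-mid central unrounded vowel /ɜ/.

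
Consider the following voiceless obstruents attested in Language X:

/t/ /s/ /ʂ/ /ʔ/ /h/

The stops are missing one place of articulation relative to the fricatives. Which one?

Stop: /t/ (alveolar), /ʔ/ (glottal).
Fricative: /s/ (alveolar), /ʂ/ (retroflex), /h/ (glottal).
Every place of articulation has a stop member except retroflex, where /ʈ/ would be expected.

retroflex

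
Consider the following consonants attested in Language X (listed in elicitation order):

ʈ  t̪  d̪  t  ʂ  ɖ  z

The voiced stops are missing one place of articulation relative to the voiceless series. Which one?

alveolar

dental: voiceless /t̪/, voiced /d̪/.
alveolar: voiceless /t/, voiced —.
retroflex: voiceless /ʈ/, voiced /ɖ/.
Every place of articulation has a voiced member except alveolar, where /d/ would be expected.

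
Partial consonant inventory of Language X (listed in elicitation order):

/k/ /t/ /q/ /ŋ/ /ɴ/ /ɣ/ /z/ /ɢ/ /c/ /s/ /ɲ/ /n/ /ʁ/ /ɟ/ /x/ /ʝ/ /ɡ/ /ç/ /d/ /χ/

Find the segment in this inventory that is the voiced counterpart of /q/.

/ɢ/

/q/ is a voiceless uvular stop.
The voiced counterpart is a voiced uvular stop — in this inventory, /ɢ/.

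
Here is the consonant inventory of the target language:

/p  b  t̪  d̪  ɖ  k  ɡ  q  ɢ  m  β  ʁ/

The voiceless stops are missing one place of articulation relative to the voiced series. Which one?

retroflex

Voiceless: /p/ (bilabial), /t̪/ (dental), /k/ (velar), /q/ (uvular).
Voiced: /b/ (bilabial), /d̪/ (dental), /ɖ/ (retroflex), /ɡ/ (velar), /ɢ/ (uvular).
Every place of articulation has a voiceless member except retroflex, where /ʈ/ would be expected.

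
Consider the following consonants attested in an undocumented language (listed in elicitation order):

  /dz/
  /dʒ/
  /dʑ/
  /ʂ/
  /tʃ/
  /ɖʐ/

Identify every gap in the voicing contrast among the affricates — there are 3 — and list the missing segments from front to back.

Voiceless: /tʃ/ (postalveolar).
Voiced: /dz/ (alveolar), /dʒ/ (postalveolar), /ɖʐ/ (retroflex), /dʑ/ (alveolo-palatal).
Gaps, from front to back: alveolar lacks voiceless (/ts/); retroflex lacks voiceless (/ʈʂ/); alveolo-palatal lacks voiceless (/tɕ/).

/ts/, /ʈʂ/, /tɕ/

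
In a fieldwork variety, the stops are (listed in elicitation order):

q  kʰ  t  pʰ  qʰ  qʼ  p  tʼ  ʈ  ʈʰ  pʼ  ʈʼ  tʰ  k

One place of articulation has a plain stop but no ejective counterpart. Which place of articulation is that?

place of articulation  plain     aspirated  ejective
bilabial          p         pʰ        pʼ      
alveolar          t         tʰ        tʼ      
retroflex         ʈ         ʈʰ        ʈʼ      
velar             k         kʰ        —       
uvular            q         qʰ        qʼ      
Every place of articulation has an ejective member except velar, where /kʼ/ would be expected.

velar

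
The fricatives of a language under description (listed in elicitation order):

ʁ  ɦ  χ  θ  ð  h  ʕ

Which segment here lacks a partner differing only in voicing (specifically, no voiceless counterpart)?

/ʕ/

Dental: /θ/ ~ /ð/
Uvular: /χ/ ~ /ʁ/
Glottal: /h/ ~ /ɦ/
Pharyngeal: only /ʕ/ (voiced); no voiceless partner.
So /ʕ/ is the unpaired segment.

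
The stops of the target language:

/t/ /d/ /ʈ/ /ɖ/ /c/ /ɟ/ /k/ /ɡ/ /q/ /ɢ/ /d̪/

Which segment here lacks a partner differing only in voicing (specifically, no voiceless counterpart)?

Alveolar: /t/ ~ /d/
Retroflex: /ʈ/ ~ /ɖ/
Palatal: /c/ ~ /ɟ/
Velar: /k/ ~ /ɡ/
Uvular: /q/ ~ /ɢ/
Dental: only /d̪/ (voiced); no voiceless partner.
So /d̪/ is the unpaired segment.

/d̪/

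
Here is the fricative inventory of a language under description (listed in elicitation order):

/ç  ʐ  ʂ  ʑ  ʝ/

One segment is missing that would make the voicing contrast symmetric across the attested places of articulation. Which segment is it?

Voiceless: /ʂ/ (retroflex), /ç/ (palatal).
Voiced: /ʐ/ (retroflex), /ʑ/ (alveolo-palatal), /ʝ/ (palatal).
The alveolo-palatal row has no voiceless member, so the gap is the voiceless alveolo-palatal fricative /ɕ/.

/ɕ/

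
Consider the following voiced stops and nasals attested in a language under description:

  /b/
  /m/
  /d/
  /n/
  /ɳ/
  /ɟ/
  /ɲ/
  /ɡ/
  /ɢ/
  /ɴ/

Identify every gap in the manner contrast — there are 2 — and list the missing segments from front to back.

place of articulation  oral stop  nasal   
bilabial          b         m       
alveolar          d         n       
retroflex         —         ɳ       
palatal           ɟ         ɲ       
velar             ɡ         —       
uvular            ɢ         ɴ       
Gaps, from front to back: retroflex lacks oral stop (/ɖ/); velar lacks nasal (/ŋ/).

/ɖ/, /ŋ/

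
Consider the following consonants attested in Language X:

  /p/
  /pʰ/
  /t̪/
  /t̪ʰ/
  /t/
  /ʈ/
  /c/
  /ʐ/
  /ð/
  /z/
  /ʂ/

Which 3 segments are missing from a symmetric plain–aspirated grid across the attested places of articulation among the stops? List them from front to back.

Plain: /p/ (bilabial), /t̪/ (dental), /t/ (alveolar), /ʈ/ (retroflex), /c/ (palatal).
Aspirated: /pʰ/ (bilabial), /t̪ʰ/ (dental).
Gaps, from front to back: alveolar lacks aspirated (/tʰ/); retroflex lacks aspirated (/ʈʰ/); palatal lacks aspirated (/cʰ/).

/tʰ/, /ʈʰ/, /cʰ/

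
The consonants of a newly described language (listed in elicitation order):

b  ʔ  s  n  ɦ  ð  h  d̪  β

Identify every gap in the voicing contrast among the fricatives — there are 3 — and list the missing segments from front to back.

/ɸ/, /θ/, /z/

place of articulation  voiceless  voiced  
bilabial          —         β       
dental            —         ð       
alveolar          s         —       
glottal           h         ɦ       
Gaps, from front to back: bilabial lacks voiceless (/ɸ/); dental lacks voiceless (/θ/); alveolar lacks voiced (/z/).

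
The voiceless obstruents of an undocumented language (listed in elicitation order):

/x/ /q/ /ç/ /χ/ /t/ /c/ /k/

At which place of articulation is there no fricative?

alveolar

place of articulation  stop      fricative
alveolar          t         —       
palatal           c         ç       
velar             k         x       
uvular            q         χ       
Every place of articulation has a fricative member except alveolar, where /s/ would be expected.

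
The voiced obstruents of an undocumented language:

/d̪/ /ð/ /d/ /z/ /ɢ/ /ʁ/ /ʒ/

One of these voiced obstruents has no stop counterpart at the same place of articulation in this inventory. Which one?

Dental: /d̪/ ~ /ð/
Alveolar: /d/ ~ /z/
Uvular: /ɢ/ ~ /ʁ/
Postalveolar: only /ʒ/ (fricative); no stop partner.
So /ʒ/ is the unpaired segment.

/ʒ/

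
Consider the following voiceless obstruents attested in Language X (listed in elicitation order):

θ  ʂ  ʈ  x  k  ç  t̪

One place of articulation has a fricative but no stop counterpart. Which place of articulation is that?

palatal

Stop: /t̪/ (dental), /ʈ/ (retroflex), /k/ (velar).
Fricative: /θ/ (dental), /ʂ/ (retroflex), /ç/ (palatal), /x/ (velar).
Every place of articulation has a stop member except palatal, where /c/ would be expected.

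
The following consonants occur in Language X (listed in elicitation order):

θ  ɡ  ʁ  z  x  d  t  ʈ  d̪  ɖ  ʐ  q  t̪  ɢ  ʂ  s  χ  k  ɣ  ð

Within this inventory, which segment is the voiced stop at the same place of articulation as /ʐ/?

/ɖ/

/ʐ/ is a voiced retroflex fricative.
The voiced stop at the same place is a voiced retroflex stop — in this inventory, /ɖ/.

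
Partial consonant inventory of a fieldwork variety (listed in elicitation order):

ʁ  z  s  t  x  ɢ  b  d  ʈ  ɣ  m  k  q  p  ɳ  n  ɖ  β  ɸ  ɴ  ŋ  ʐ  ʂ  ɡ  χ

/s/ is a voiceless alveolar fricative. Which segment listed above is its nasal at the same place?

The nasal at the same place is an alveolar nasal — in this inventory, /n/.

/n/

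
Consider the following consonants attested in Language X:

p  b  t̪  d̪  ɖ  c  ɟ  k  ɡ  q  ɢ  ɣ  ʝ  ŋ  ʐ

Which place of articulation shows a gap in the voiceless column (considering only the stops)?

place of articulation  voiceless  voiced  
bilabial          p         b       
dental            t̪        d̪      
retroflex         —         ɖ       
palatal           c         ɟ       
velar             k         ɡ       
uvular            q         ɢ       
Every place of articulation has a voiceless member except retroflex, where /ʈ/ would be expected.

retroflex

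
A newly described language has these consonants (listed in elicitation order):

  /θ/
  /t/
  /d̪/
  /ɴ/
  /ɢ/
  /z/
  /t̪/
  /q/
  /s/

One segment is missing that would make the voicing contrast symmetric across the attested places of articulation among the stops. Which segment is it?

/d/

place of articulation  voiceless  voiced  
dental            t̪        d̪      
alveolar          t         —       
uvular            q         ɢ       
The alveolar row has no voiced member, so the gap is the voiced alveolar stop /d/.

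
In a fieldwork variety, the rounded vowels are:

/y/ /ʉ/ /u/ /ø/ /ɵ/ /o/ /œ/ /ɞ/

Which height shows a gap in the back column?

Front: /y/ (high), /ø/ (high-mid), /œ/ (low-mid).
Central: /ʉ/ (high), /ɵ/ (high-mid), /ɞ/ (low-mid).
Back: /u/ (high), /o/ (high-mid).
Every height has a back member except low-mid, where /ɔ/ would be expected.

low-mid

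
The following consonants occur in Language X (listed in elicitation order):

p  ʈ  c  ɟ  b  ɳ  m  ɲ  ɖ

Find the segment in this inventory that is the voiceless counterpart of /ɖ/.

/ɖ/ is a voiced retroflex stop.
The voiceless counterpart is a voiceless retroflex stop — in this inventory, /ʈ/.

/ʈ/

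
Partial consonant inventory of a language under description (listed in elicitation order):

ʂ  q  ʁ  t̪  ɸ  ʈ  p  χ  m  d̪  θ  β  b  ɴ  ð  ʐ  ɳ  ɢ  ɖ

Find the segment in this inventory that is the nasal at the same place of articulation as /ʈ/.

/ʈ/ is a voiceless retroflex stop.
The nasal at the same place is a retroflex nasal — in this inventory, /ɳ/.

/ɳ/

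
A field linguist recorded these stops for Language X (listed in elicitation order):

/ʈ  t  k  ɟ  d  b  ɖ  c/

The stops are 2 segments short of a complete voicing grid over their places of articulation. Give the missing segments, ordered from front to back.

bilabial: voiceless —, voiced /b/.
alveolar: voiceless /t/, voiced /d/.
retroflex: voiceless /ʈ/, voiced /ɖ/.
palatal: voiceless /c/, voiced /ɟ/.
velar: voiceless /k/, voiced —.
Gaps, from front to back: bilabial lacks voiceless (/p/); velar lacks voiced (/ɡ/).

/p/, /ɡ/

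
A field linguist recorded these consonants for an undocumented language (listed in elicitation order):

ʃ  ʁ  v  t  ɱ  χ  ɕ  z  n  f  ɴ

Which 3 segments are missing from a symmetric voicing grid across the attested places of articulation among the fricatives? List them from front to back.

/s/, /ʒ/, /ʑ/

Voiceless: /f/ (labiodental), /ʃ/ (postalveolar), /ɕ/ (alveolo-palatal), /χ/ (uvular).
Voiced: /v/ (labiodental), /z/ (alveolar), /ʁ/ (uvular).
Gaps, from front to back: alveolar lacks voiceless (/s/); postalveolar lacks voiced (/ʒ/); alveolo-palatal lacks voiced (/ʑ/).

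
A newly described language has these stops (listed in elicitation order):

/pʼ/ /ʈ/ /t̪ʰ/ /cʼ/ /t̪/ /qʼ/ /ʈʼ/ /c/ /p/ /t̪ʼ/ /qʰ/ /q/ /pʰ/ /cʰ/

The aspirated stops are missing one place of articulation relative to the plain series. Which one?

retroflex

Plain: /p/ (bilabial), /t̪/ (dental), /ʈ/ (retroflex), /c/ (palatal), /q/ (uvular).
Aspirated: /pʰ/ (bilabial), /t̪ʰ/ (dental), /cʰ/ (palatal), /qʰ/ (uvular).
Ejective: /pʼ/ (bilabial), /t̪ʼ/ (dental), /ʈʼ/ (retroflex), /cʼ/ (palatal), /qʼ/ (uvular).
Every place of articulation has an aspirated member except retroflex, where /ʈʰ/ would be expected.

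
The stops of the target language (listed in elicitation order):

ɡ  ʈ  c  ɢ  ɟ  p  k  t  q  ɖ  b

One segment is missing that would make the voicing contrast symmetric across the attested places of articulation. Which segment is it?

place of articulation  voiceless  voiced  
bilabial          p         b       
alveolar          t         —       
retroflex         ʈ         ɖ       
palatal           c         ɟ       
velar             k         ɡ       
uvular            q         ɢ       
The alveolar row has no voiced member, so the gap is the voiced alveolar stop /d/.

/d/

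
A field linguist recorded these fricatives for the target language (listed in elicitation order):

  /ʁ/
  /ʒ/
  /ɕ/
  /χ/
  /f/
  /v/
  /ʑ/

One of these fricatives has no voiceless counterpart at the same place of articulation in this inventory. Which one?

/ʒ/

Labiodental: /f/ ~ /v/
Alveolo-palatal: /ɕ/ ~ /ʑ/
Uvular: /χ/ ~ /ʁ/
Postalveolar: only /ʒ/ (voiced); no voiceless partner.
So /ʒ/ is the unpaired segment.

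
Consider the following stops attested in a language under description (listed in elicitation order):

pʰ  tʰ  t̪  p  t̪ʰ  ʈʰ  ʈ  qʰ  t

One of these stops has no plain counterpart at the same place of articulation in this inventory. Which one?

/qʰ/

Bilabial: /p/ ~ /pʰ/
Dental: /t̪/ ~ /t̪ʰ/
Alveolar: /t/ ~ /tʰ/
Retroflex: /ʈ/ ~ /ʈʰ/
Uvular: only /qʰ/ (aspirated); no plain partner.
So /qʰ/ is the unpaired segment.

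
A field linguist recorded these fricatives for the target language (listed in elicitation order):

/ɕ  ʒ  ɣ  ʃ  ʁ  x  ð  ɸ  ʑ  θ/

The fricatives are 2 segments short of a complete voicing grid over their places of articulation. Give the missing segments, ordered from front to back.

Voiceless: /ɸ/ (bilabial), /θ/ (dental), /ʃ/ (postalveolar), /ɕ/ (alveolo-palatal), /x/ (velar).
Voiced: /ð/ (dental), /ʒ/ (postalveolar), /ʑ/ (alveolo-palatal), /ɣ/ (velar), /ʁ/ (uvular).
Gaps, from front to back: bilabial lacks voiced (/β/); uvular lacks voiceless (/χ/).

/β/, /χ/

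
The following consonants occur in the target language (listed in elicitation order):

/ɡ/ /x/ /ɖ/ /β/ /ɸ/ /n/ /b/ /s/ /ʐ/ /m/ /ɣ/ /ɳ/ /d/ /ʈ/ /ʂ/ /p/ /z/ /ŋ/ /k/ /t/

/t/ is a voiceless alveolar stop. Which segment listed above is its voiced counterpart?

/d/

The voiced counterpart is a voiced alveolar stop — in this inventory, /d/.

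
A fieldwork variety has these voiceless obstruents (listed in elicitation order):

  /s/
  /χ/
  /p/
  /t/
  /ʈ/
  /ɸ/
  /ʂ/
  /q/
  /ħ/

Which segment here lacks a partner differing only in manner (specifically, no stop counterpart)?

/ħ/

Bilabial: /p/ ~ /ɸ/
Alveolar: /t/ ~ /s/
Retroflex: /ʈ/ ~ /ʂ/
Uvular: /q/ ~ /χ/
Pharyngeal: only /ħ/ (fricative); no stop partner.
So /ħ/ is the unpaired segment.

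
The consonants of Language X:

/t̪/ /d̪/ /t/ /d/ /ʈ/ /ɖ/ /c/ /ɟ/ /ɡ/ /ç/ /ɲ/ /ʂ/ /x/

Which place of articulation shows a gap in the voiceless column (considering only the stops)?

dental: voiceless /t̪/, voiced /d̪/.
alveolar: voiceless /t/, voiced /d/.
retroflex: voiceless /ʈ/, voiced /ɖ/.
palatal: voiceless /c/, voiced /ɟ/.
velar: voiceless —, voiced /ɡ/.
Every place of articulation has a voiceless member except velar, where /k/ would be expected.

velar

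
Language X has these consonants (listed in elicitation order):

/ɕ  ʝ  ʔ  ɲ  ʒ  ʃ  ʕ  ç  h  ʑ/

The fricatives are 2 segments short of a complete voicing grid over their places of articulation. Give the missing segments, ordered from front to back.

/ħ/, /ɦ/

Voiceless: /ʃ/ (postalveolar), /ɕ/ (alveolo-palatal), /ç/ (palatal), /h/ (glottal).
Voiced: /ʒ/ (postalveolar), /ʑ/ (alveolo-palatal), /ʝ/ (palatal), /ʕ/ (pharyngeal).
Gaps, from front to back: pharyngeal lacks voiceless (/ħ/); glottal lacks voiced (/ɦ/).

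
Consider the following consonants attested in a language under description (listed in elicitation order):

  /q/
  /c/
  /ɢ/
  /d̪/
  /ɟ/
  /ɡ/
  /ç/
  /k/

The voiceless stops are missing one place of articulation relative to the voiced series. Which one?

place of articulation  voiceless  voiced  
dental            —         d̪      
palatal           c         ɟ       
velar             k         ɡ       
uvular            q         ɢ       
Every place of articulation has a voiceless member except dental, where /t̪/ would be expected.

dental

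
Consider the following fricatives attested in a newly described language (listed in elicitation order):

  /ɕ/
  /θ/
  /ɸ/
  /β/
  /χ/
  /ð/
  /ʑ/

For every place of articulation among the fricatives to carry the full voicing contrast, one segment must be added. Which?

/ʁ/

place of articulation  voiceless  voiced  
bilabial          ɸ         β       
dental            θ         ð       
alveolo-palatal   ɕ         ʑ       
uvular            χ         —       
The uvular row has no voiced member, so the gap is the voiced uvular fricative /ʁ/.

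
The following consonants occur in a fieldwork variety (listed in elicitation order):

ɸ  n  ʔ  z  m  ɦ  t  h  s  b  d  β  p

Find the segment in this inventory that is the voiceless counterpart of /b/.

/b/ is a voiced bilabial stop.
The voiceless counterpart is a voiceless bilabial stop — in this inventory, /p/.

/p/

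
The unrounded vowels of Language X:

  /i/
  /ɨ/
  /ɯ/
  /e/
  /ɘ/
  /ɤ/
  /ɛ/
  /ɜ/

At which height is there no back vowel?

height            front     central   back    
high              i         ɨ         ɯ       
high-mid          e         ɘ         ɤ       
low-mid           ɛ         ɜ         —       
Every height has a back member except low-mid, where /ʌ/ would be expected.

low-mid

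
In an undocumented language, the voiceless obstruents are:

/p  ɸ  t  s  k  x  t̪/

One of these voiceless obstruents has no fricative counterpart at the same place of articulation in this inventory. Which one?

/t̪/

Bilabial: /p/ ~ /ɸ/
Alveolar: /t/ ~ /s/
Velar: /k/ ~ /x/
Dental: only /t̪/ (stop); no fricative partner.
So /t̪/ is the unpaired segment.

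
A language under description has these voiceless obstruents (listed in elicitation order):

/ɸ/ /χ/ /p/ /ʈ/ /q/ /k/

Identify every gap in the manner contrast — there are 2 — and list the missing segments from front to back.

Stop: /p/ (bilabial), /ʈ/ (retroflex), /k/ (velar), /q/ (uvular).
Fricative: /ɸ/ (bilabial), /χ/ (uvular).
Gaps, from front to back: retroflex lacks fricative (/ʂ/); velar lacks fricative (/x/).

/ʂ/, /x/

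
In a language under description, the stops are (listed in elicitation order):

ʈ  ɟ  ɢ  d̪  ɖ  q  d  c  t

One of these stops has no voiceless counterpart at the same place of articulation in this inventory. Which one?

Alveolar: /t/ ~ /d/
Retroflex: /ʈ/ ~ /ɖ/
Palatal: /c/ ~ /ɟ/
Uvular: /q/ ~ /ɢ/
Dental: only /d̪/ (voiced); no voiceless partner.
So /d̪/ is the unpaired segment.

/d̪/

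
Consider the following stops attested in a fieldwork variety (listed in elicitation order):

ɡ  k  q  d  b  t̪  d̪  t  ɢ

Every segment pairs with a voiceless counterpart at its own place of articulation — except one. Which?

Dental: /t̪/ ~ /d̪/
Alveolar: /t/ ~ /d/
Velar: /k/ ~ /ɡ/
Uvular: /q/ ~ /ɢ/
Bilabial: only /b/ (voiced); no voiceless partner.
So /b/ is the unpaired segment.

/b/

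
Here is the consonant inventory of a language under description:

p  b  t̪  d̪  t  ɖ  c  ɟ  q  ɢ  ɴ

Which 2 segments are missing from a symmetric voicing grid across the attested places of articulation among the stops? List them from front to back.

/d/, /ʈ/

bilabial: voiceless /p/, voiced /b/.
dental: voiceless /t̪/, voiced /d̪/.
alveolar: voiceless /t/, voiced —.
retroflex: voiceless —, voiced /ɖ/.
palatal: voiceless /c/, voiced /ɟ/.
uvular: voiceless /q/, voiced /ɢ/.
Gaps, from front to back: alveolar lacks voiced (/d/); retroflex lacks voiceless (/ʈ/).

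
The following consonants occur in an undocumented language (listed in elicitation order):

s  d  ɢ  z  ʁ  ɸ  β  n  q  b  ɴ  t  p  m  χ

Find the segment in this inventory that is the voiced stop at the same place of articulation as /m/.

/b/

/m/ is a bilabial nasal.
The voiced stop at the same place is a voiced bilabial stop — in this inventory, /b/.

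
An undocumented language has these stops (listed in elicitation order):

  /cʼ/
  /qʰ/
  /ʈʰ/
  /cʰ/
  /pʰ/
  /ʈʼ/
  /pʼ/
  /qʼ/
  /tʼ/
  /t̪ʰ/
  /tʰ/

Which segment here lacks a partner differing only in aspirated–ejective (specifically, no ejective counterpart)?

Bilabial: /pʰ/ ~ /pʼ/
Alveolar: /tʰ/ ~ /tʼ/
Retroflex: /ʈʰ/ ~ /ʈʼ/
Palatal: /cʰ/ ~ /cʼ/
Uvular: /qʰ/ ~ /qʼ/
Dental: only /t̪ʰ/ (aspirated); no ejective partner.
So /t̪ʰ/ is the unpaired segment.

/t̪ʰ/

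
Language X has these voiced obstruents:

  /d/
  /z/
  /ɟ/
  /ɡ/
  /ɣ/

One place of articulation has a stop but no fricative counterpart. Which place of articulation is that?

place of articulation  stop      fricative
alveolar          d         z       
palatal           ɟ         —       
velar             ɡ         ɣ       
Every place of articulation has a fricative member except palatal, where /ʝ/ would be expected.

palatal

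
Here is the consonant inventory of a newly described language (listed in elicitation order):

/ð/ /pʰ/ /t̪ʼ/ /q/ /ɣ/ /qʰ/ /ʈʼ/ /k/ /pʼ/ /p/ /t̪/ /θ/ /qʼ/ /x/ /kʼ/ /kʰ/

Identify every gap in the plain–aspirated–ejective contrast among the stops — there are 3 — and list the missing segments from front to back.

/t̪ʰ/, /ʈ/, /ʈʰ/

place of articulation  plain     aspirated  ejective
bilabial          p         pʰ        pʼ      
dental            t̪        —         t̪ʼ     
retroflex         —         —         ʈʼ      
velar             k         kʰ        kʼ      
uvular            q         qʰ        qʼ      
Gaps, from front to back: dental lacks aspirated (/t̪ʰ/); retroflex lacks plain (/ʈ/); retroflex lacks aspirated (/ʈʰ/).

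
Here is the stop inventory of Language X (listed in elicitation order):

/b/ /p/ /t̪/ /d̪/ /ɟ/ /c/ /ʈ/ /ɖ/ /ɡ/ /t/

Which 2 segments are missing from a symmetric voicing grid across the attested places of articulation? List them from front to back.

Voiceless: /p/ (bilabial), /t̪/ (dental), /t/ (alveolar), /ʈ/ (retroflex), /c/ (palatal).
Voiced: /b/ (bilabial), /d̪/ (dental), /ɖ/ (retroflex), /ɟ/ (palatal), /ɡ/ (velar).
Gaps, from front to back: alveolar lacks voiced (/d/); velar lacks voiceless (/k/).

/d/, /k/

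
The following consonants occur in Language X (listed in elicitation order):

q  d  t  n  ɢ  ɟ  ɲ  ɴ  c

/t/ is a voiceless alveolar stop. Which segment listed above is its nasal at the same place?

/n/

The nasal at the same place is an alveolar nasal — in this inventory, /n/.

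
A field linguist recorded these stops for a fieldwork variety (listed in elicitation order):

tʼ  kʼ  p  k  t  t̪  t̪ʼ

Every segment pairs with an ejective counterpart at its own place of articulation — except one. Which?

/p/

Dental: /t̪/ ~ /t̪ʼ/
Alveolar: /t/ ~ /tʼ/
Velar: /k/ ~ /kʼ/
Bilabial: only /p/ (plain); no ejective partner.
So /p/ is the unpaired segment.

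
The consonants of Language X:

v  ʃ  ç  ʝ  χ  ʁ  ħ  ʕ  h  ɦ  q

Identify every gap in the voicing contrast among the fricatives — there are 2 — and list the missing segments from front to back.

labiodental: voiceless —, voiced /v/.
postalveolar: voiceless /ʃ/, voiced —.
palatal: voiceless /ç/, voiced /ʝ/.
uvular: voiceless /χ/, voiced /ʁ/.
pharyngeal: voiceless /ħ/, voiced /ʕ/.
glottal: voiceless /h/, voiced /ɦ/.
Gaps, from front to back: labiodental lacks voiceless (/f/); postalveolar lacks voiced (/ʒ/).

/f/, /ʒ/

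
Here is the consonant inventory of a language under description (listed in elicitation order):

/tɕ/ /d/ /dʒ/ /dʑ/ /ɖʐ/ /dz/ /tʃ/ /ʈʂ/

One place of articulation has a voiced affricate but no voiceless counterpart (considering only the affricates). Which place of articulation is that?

Voiceless: /tʃ/ (postalveolar), /ʈʂ/ (retroflex), /tɕ/ (alveolo-palatal).
Voiced: /dz/ (alveolar), /dʒ/ (postalveolar), /ɖʐ/ (retroflex), /dʑ/ (alveolo-palatal).
Every place of articulation has a voiceless member except alveolar, where /ts/ would be expected.

alveolar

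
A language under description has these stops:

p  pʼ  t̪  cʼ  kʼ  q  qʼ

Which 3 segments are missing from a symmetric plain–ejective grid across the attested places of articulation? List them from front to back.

Plain: /p/ (bilabial), /t̪/ (dental), /q/ (uvular).
Ejective: /pʼ/ (bilabial), /cʼ/ (palatal), /kʼ/ (velar), /qʼ/ (uvular).
Gaps, from front to back: dental lacks ejective (/t̪ʼ/); palatal lacks plain (/c/); velar lacks plain (/k/).

/t̪ʼ/, /c/, /k/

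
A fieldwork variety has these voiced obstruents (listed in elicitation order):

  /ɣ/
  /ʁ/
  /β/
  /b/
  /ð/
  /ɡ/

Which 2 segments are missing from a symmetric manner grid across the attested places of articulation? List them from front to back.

Stop: /b/ (bilabial), /ɡ/ (velar).
Fricative: /β/ (bilabial), /ð/ (dental), /ɣ/ (velar), /ʁ/ (uvular).
Gaps, from front to back: dental lacks stop (/d̪/); uvular lacks stop (/ɢ/).

/d̪/, /ɢ/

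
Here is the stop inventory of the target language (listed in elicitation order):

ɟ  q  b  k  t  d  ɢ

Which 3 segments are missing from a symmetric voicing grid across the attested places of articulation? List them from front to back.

/p/, /c/, /ɡ/

place of articulation  voiceless  voiced  
bilabial          —         b       
alveolar          t         d       
palatal           —         ɟ       
velar             k         —       
uvular            q         ɢ       
Gaps, from front to back: bilabial lacks voiceless (/p/); palatal lacks voiceless (/c/); velar lacks voiced (/ɡ/).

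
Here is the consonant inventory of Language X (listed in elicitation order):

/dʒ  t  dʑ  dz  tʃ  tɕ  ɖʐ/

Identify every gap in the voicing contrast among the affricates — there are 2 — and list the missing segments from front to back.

/ts/, /ʈʂ/

Voiceless: /tʃ/ (postalveolar), /tɕ/ (alveolo-palatal).
Voiced: /dz/ (alveolar), /dʒ/ (postalveolar), /ɖʐ/ (retroflex), /dʑ/ (alveolo-palatal).
Gaps, from front to back: alveolar lacks voiceless (/ts/); retroflex lacks voiceless (/ʈʂ/).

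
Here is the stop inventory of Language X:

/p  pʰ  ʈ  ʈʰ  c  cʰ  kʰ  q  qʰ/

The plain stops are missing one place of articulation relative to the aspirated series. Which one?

velar

Plain: /p/ (bilabial), /ʈ/ (retroflex), /c/ (palatal), /q/ (uvular).
Aspirated: /pʰ/ (bilabial), /ʈʰ/ (retroflex), /cʰ/ (palatal), /kʰ/ (velar), /qʰ/ (uvular).
Every place of articulation has a plain member except velar, where /k/ would be expected.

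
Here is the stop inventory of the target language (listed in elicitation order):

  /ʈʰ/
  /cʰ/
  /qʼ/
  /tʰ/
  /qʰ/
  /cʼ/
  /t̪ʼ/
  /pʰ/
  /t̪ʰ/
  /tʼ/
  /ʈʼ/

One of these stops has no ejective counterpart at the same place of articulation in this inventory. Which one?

Dental: /t̪ʰ/ ~ /t̪ʼ/
Alveolar: /tʰ/ ~ /tʼ/
Retroflex: /ʈʰ/ ~ /ʈʼ/
Palatal: /cʰ/ ~ /cʼ/
Uvular: /qʰ/ ~ /qʼ/
Bilabial: only /pʰ/ (aspirated); no ejective partner.
So /pʰ/ is the unpaired segment.

/pʰ/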